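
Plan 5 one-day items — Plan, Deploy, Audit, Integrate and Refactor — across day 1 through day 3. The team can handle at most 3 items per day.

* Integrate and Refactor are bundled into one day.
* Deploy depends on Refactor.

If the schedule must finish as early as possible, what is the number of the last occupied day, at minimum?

The precedence chain requires at least 2 distinct days.
With at most 3 per day and 5 tasks, at least 2 days are needed.
2 works (last occupied day: day 2): for example Audit -> day 2; Deploy -> day 2; Integrate -> day 1; Plan -> day 1; Refactor -> day 1.

day 2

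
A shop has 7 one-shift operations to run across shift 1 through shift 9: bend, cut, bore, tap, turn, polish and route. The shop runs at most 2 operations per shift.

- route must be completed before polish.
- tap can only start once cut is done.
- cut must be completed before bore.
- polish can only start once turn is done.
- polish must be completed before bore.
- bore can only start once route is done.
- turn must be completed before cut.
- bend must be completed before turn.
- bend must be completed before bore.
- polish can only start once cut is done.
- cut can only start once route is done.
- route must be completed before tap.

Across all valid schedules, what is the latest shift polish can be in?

shift 8

Precedence pushes polish to at least shift 4; downstream work caps polish at shift 8.
polish at shift 8 is achievable: route -> shift 1; cut -> shift 3; bend -> shift 1; turn -> shift 2; polish -> shift 8; bore -> shift 9; tap -> shift 4.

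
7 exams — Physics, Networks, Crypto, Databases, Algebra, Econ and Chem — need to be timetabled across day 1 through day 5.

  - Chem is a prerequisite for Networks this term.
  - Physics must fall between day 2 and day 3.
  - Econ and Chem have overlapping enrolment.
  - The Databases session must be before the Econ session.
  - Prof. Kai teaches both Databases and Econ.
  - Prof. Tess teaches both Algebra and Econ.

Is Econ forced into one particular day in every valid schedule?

No

Econ can be day 2 (e.g. Econ in day 2, Crypto in day 1, Algebra in day 1, Chem in day 1, Databases in day 1, Physics in day 2, Networks in day 2) or day 3 (e.g. Physics in day 2; Networks in day 2; Algebra in day 1; Chem in day 1; Econ in day 3; Databases in day 1; Crypto in day 1).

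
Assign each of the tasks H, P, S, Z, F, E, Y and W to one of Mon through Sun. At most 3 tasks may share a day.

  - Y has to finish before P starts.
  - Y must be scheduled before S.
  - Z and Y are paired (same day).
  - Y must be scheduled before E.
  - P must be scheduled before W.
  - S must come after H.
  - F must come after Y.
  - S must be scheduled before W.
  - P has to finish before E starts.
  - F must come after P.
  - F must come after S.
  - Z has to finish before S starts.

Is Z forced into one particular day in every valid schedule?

No

Z can be Mon (e.g. H=Mon; P=Tue; S=Tue; Y=Mon; F=Wed; W=Wed; Z=Mon; E=Wed) or Tue (e.g. F in Thu, H in Mon, Z in Tue, S in Wed, Y in Tue, P in Wed, W in Thu, E in Thu).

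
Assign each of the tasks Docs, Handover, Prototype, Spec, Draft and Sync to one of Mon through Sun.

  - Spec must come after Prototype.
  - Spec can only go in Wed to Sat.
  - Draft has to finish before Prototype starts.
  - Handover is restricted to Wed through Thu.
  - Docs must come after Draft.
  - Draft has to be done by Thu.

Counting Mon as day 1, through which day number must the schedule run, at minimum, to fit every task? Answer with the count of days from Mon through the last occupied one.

3

The precedence chain requires at least 3 distinct days.
3 works (last occupied day: Wed): for example Sync -> Mon, Spec -> Wed, Draft -> Mon, Docs -> Tue, Prototype -> Tue, Handover -> Wed.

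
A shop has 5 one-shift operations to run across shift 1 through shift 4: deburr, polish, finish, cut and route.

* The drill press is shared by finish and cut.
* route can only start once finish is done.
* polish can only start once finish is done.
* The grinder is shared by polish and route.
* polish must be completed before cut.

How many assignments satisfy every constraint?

Splitting on deburr: it can be shift 1 (7), shift 2 (7), shift 3 (7), shift 4 (7). Listing each branch's schedules as (polish, finish, cut, route) by shift number:
deburr=shift 1: (2,1,3,3) (2,1,3,4) (2,1,4,3) (2,1,4,4) (3,1,4,2) (3,1,4,4) (3,2,4,4) — 7.
deburr=shift 2: (2,1,3,3) (2,1,3,4) (2,1,4,3) (2,1,4,4) (3,1,4,2) (3,1,4,4) (3,2,4,4) — 7.
deburr=shift 3: (2,1,3,3) (2,1,3,4) (2,1,4,3) (2,1,4,4) (3,1,4,2) (3,1,4,4) (3,2,4,4) — 7.
deburr=shift 4: (2,1,3,3) (2,1,3,4) (2,1,4,3) (2,1,4,4) (3,1,4,2) (3,1,4,4) (3,2,4,4) — 7.
Summing: 7 + 7 + 7 + 7 = 28.

28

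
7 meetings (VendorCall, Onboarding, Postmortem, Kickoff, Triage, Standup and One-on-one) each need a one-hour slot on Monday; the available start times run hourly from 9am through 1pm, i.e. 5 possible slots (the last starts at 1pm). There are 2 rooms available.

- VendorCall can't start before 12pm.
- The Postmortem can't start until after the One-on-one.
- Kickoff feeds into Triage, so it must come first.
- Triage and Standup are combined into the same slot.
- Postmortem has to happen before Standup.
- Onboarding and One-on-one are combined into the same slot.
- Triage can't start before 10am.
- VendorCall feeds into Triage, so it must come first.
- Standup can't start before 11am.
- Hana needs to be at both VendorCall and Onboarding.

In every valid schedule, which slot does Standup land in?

1pm

Standup is available from 11am; Standup must be in the same slot as Triage, which can't be before 1pm, so Standup is at least 1pm.
So Standup is pinned to 1pm.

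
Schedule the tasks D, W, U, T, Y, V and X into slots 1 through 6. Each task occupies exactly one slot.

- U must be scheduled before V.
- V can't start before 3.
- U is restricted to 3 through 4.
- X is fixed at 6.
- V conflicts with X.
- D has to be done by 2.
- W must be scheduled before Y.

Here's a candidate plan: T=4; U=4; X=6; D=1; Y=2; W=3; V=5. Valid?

No. W must be scheduled before Y is not satisfied.

X is fixed at 6 — holds.
D has to be done by 2 — holds.
W must be scheduled before Y — violated.
U must be scheduled before V — holds.
U is restricted to 3 through 4 — holds.
V can't start before 3 — holds.
V conflicts with X — holds.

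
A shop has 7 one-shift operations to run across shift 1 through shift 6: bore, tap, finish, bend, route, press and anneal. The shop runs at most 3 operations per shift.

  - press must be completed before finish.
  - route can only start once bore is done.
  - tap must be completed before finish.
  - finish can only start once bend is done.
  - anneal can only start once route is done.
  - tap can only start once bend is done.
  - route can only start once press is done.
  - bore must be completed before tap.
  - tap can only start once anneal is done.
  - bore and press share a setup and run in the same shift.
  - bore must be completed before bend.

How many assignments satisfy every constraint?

Splitting on bore: it can be shift 1 (13), shift 2 (2). Listing each branch's schedules as (tap, finish, bend, route, press, anneal) by shift number:
bore=shift 1: (4,5,2,2,1,3) (4,5,3,2,1,3) (4,6,2,2,1,3) (4,6,3,2,1,3) (5,6,2,2,1,3) (5,6,2,2,1,4) (5,6,2,3,1,4) (5,6,3,2,1,3) (5,6,3,2,1,4) (5,6,3,3,1,4) (5,6,4,2,1,3) (5,6,4,2,1,4) (5,6,4,3,1,4) — 13.
bore=shift 2: (5,6,3,3,2,4) (5,6,4,3,2,4) — 2.
Summing: 13 + 2 = 15.

15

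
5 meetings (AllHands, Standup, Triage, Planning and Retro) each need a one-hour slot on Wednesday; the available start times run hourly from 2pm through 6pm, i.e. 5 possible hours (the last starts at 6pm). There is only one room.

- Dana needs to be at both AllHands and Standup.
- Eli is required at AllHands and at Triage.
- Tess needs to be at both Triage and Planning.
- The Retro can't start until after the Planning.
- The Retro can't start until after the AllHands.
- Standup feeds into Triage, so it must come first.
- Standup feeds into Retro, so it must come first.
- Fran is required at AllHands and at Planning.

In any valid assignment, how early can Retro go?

5pm

Precedence pushes Retro to at least 3pm.
Retro at 5pm is achievable: Triage=6pm; AllHands=3pm; Retro=5pm; Standup=2pm; Planning=4pm.
Nothing earlier works — the conflict and capacity constraints rule out every hour before 5pm.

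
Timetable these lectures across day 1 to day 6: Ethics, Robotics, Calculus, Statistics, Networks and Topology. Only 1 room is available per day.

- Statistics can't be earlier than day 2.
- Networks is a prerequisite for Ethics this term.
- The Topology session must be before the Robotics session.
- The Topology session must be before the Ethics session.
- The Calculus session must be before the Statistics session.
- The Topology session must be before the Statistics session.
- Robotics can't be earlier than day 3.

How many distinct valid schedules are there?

60

Splitting on Ethics: it can be day 3 (6), day 4 (14), day 5 (18), day 6 (22). Listing each branch's schedules as (Robotics, Calculus, Statistics, Networks, Topology) by day number:
Ethics=day 3: (4,5,6,1,2) (4,5,6,2,1) (5,4,6,1,2) (5,4,6,2,1) (6,4,5,1,2) (6,4,5,2,1) — 6.
Ethics=day 4: (3,5,6,1,2) (3,5,6,2,1) (5,1,6,2,3) (5,1,6,3,2) (5,2,6,1,3) (5,2,6,3,1) (5,3,6,1,2) (5,3,6,2,1) (6,1,5,2,3) (6,1,5,3,2) (6,2,5,1,3) (6,2,5,3,1) (6,3,5,1,2) (6,3,5,2,1) — 14.
Ethics=day 5: (3,1,6,4,2) (3,2,6,4,1) (3,4,6,1,2) (3,4,6,2,1) (4,1,6,2,3) (4,1,6,3,2) (4,2,6,1,3) (4,2,6,3,1) (4,3,6,1,2) (4,3,6,2,1) (6,1,3,4,2) (6,1,4,2,3) (6,1,4,3,2) (6,2,3,4,1) (6,2,4,1,3) (6,2,4,3,1) (6,3,4,1,2) (6,3,4,2,1) — 18.
Ethics=day 6: (3,1,4,5,2) (3,1,5,4,2) (3,2,4,5,1) (3,2,5,4,1) (3,4,5,1,2) (3,4,5,2,1) (4,1,3,5,2) (4,1,5,2,3) (4,1,5,3,2) (4,2,3,5,1) (4,2,5,1,3) (4,2,5,3,1) (4,3,5,1,2) (4,3,5,2,1) (5,1,3,4,2) (5,1,4,2,3) (5,1,4,3,2) (5,2,3,4,1) (5,2,4,1,3) (5,2,4,3,1) (5,3,4,1,2) (5,3,4,2,1) — 22.
Summing: 6 + 14 + 18 + 22 = 60.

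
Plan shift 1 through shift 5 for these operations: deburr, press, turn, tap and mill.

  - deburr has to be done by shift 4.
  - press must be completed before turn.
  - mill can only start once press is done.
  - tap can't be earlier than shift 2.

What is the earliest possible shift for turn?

shift 2

Precedence pushes turn to at least shift 2.
turn at shift 2 is achievable: mill in shift 2, turn in shift 2, tap in shift 2, deburr in shift 1, press in shift 1.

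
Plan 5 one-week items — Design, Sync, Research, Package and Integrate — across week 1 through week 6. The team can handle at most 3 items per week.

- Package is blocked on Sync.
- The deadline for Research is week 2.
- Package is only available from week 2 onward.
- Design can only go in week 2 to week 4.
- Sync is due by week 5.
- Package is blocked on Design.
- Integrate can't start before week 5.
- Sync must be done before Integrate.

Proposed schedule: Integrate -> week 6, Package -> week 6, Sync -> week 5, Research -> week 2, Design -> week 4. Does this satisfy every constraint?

Sync is due by week 5 — holds.
Package is blocked on Design — holds.
Package is only available from week 2 onward — holds.
Design can only go in week 2 to week 4 — holds.
Integrate can't start before week 5 — holds.
Package is blocked on Sync — holds.
The team can handle at most 3 items per week — holds.
The deadline for Research is week 2 — holds.
Sync must be done before Integrate — holds.

Yes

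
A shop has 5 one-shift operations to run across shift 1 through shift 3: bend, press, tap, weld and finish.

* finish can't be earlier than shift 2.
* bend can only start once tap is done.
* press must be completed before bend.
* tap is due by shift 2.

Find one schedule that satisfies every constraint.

weld=shift 1; finish=shift 2; tap=shift 1; bend=shift 2; press=shift 1

Checking: press(shift 1) before bend(shift 2); tap(shift 1) before bend(shift 2); finish=shift 2 in [shift 2,shift 3]; tap=shift 1 in [shift 1,shift 2].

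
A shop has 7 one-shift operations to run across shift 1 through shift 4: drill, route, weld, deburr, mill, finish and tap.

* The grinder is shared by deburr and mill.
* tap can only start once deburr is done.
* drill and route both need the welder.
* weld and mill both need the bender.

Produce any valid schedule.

weld in shift 1; drill in shift 1; route in shift 2; tap in shift 2; finish in shift 1; mill in shift 2; deburr in shift 1

Checking: deburr(shift 1) before tap(shift 2); weld(shift 1) != mill(shift 2); drill(shift 1) != route(shift 2); deburr(shift 1) != mill(shift 2).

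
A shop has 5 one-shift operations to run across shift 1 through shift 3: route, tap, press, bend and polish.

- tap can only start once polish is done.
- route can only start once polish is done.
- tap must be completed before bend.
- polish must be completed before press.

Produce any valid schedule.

route in shift 2, tap in shift 2, polish in shift 1, bend in shift 3, press in shift 2

Checking: polish(shift 1) before press(shift 2); tap(shift 2) before bend(shift 3); polish(shift 1) before route(shift 2); polish(shift 1) before tap(shift 2).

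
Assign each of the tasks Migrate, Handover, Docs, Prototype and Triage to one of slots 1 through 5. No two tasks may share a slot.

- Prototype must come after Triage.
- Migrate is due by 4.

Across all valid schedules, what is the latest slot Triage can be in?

4

Downstream work caps Triage at 4.
Triage at 4 is achievable: Prototype in 5; Handover in 2; Migrate in 1; Triage in 4; Docs in 3.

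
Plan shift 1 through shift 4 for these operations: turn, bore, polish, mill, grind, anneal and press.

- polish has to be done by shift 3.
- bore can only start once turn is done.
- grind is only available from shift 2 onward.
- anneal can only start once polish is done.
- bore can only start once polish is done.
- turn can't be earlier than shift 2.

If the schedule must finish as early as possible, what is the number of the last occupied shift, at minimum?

shift 3

The precedence chain requires at least 2 distinct shifts.
Propagating the time windows through the other constraints, bore can't land before shift 3, so the schedule must run through at least shift 3.
3 works (last occupied shift: shift 3): for example grind -> shift 2; turn -> shift 2; bore -> shift 3; anneal -> shift 2; polish -> shift 1; mill -> shift 1; press -> shift 1.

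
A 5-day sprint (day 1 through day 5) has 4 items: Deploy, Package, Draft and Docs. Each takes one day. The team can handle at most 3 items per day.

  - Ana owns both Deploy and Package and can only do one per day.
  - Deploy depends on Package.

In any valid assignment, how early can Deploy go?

day 2

Precedence pushes Deploy to at least day 2.
Deploy at day 2 is achievable: Package -> day 1, Docs -> day 1, Draft -> day 1, Deploy -> day 2.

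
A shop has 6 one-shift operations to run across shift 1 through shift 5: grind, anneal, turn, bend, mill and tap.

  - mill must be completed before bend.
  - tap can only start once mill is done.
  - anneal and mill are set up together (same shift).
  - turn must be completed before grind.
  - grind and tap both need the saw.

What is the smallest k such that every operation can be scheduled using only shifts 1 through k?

The precedence chain requires at least 2 distinct shifts.
Could 2 shifts be enough, i.e. nothing placed later than shift 2? No: tap must come after mill (at shift 1 or later) → {shift 2}; grind must come after turn (at shift 1 or later) → {shift 2}; tap can't share with grind (shift 2) → nothing is left.
So 2 shifts is not enough.
3 works (last occupied shift: shift 3): for example turn in shift 1; grind in shift 2; anneal in shift 1; mill in shift 1; tap in shift 3; bend in shift 2.

3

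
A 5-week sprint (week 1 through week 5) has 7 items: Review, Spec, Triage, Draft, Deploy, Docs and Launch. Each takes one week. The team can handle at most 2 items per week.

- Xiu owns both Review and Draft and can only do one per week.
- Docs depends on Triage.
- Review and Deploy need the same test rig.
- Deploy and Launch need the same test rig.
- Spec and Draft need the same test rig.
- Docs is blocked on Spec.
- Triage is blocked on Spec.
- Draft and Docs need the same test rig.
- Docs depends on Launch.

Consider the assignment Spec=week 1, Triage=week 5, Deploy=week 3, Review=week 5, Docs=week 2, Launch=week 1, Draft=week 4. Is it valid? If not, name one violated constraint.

Xiu owns both Review and Draft and can only do one per week — holds.
Docs is blocked on Spec — holds.
Spec and Draft need the same test rig — holds.
Triage is blocked on Spec — holds.
Deploy and Launch need the same test rig — holds.
Docs depends on Launch — holds.
Draft and Docs need the same test rig — holds.
Docs depends on Triage — violated.
Review and Deploy need the same test rig — holds.
The team can handle at most 2 items per week — holds.

No. Docs depends on Triage is not satisfied.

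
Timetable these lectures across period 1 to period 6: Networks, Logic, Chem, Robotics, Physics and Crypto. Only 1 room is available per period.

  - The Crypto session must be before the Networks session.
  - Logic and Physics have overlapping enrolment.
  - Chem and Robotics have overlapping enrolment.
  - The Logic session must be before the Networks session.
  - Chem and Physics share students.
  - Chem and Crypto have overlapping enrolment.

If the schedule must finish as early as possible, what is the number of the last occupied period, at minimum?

The precedence chain requires at least 2 distinct periods.
With at most 1 per period and 6 lectures, at least 6 periods are needed.
6 works (last occupied period: period 6): for example Networks=period 3, Crypto=period 2, Robotics=period 5, Chem=period 4, Physics=period 6, Logic=period 1.

period 6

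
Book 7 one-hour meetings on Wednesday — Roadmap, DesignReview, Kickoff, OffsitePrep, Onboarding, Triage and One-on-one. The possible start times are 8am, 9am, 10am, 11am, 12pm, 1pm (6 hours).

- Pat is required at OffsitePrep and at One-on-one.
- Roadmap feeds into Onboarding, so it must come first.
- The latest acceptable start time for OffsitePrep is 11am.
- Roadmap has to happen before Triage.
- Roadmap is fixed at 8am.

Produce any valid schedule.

Onboarding in 9am; Kickoff in 8am; DesignReview in 8am; Triage in 9am; Roadmap in 8am; One-on-one in 9am; OffsitePrep in 8am

Checking: Roadmap(8am) before Onboarding(9am); Roadmap(8am) before Triage(9am); OffsitePrep(8am) != One-on-one(9am); Roadmap=8am in [8am,8am]; OffsitePrep=8am in [8am,11am].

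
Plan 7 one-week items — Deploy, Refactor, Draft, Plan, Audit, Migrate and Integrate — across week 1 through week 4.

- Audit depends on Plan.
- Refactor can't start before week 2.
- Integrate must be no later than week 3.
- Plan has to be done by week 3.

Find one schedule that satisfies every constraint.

Plan=week 1; Audit=week 2; Migrate=week 1; Integrate=week 1; Draft=week 1; Deploy=week 1; Refactor=week 2

Checking: Plan(week 1) before Audit(week 2); Refactor=week 2 in [week 2,week 4]; Integrate=week 1 in [week 1,week 3]; Plan=week 1 in [week 1,week 3].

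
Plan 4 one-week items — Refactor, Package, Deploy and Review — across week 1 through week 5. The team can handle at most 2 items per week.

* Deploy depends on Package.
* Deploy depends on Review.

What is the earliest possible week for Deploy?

Precedence pushes Deploy to at least week 2.
Deploy at week 2 is achievable: Review in week 1; Deploy in week 2; Refactor in week 2; Package in week 1.

week 2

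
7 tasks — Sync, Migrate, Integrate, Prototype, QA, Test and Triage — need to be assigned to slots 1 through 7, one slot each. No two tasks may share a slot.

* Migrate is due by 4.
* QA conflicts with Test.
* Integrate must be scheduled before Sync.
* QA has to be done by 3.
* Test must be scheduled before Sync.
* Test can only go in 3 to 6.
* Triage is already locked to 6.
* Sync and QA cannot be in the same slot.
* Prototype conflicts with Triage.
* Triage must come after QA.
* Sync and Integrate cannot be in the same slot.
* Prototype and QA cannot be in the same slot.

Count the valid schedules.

48

Splitting on Sync: it can be 5 (10), 7 (38). Listing each branch's schedules as (Migrate, Integrate, Prototype, QA, Test, Triage):
Sync=5: (1,2,7,3,4,6) (1,3,7,2,4,6) (1,4,7,2,3,6) (2,1,7,3,4,6) (2,3,7,1,4,6) (2,4,7,1,3,6) (3,1,7,2,4,6) (3,2,7,1,4,6) (4,1,7,2,3,6) (4,2,7,1,3,6) — 10.
Sync=7: (1,2,4,3,5,6) (1,2,5,3,4,6) (1,3,4,2,5,6) (1,3,5,2,4,6) (1,4,2,3,5,6) (1,4,3,2,5,6) (1,4,5,2,3,6) (1,5,2,3,4,6) (1,5,3,2,4,6) (1,5,4,2,3,6) (2,1,4,3,5,6) (2,1,5,3,4,6) (2,3,4,1,5,6) (2,3,5,1,4,6) (2,4,1,3,5,6) (2,4,3,1,5,6) (2,4,5,1,3,6) (2,5,1,3,4,6) (2,5,3,1,4,6) (2,5,4,1,3,6) (3,1,4,2,5,6) (3,1,5,2,4,6) (3,2,4,1,5,6) (3,2,5,1,4,6) (3,4,1,2,5,6) (3,4,2,1,5,6) (3,5,1,2,4,6) (3,5,2,1,4,6) (4,1,2,3,5,6) (4,1,3,2,5,6) (4,1,5,2,3,6) (4,2,1,3,5,6) (4,2,3,1,5,6) (4,2,5,1,3,6) (4,3,1,2,5,6) (4,3,2,1,5,6) (4,5,1,2,3,6) (4,5,2,1,3,6) — 38.
Summing: 10 + 38 = 48.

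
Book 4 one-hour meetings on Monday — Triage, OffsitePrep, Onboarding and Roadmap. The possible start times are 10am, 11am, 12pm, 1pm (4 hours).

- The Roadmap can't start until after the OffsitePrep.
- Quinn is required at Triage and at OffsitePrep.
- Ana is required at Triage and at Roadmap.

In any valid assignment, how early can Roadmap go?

Precedence pushes Roadmap to at least 11am.
Roadmap at 11am is achievable: OffsitePrep -> 10am, Triage -> 12pm, Onboarding -> 10am, Roadmap -> 11am.

11am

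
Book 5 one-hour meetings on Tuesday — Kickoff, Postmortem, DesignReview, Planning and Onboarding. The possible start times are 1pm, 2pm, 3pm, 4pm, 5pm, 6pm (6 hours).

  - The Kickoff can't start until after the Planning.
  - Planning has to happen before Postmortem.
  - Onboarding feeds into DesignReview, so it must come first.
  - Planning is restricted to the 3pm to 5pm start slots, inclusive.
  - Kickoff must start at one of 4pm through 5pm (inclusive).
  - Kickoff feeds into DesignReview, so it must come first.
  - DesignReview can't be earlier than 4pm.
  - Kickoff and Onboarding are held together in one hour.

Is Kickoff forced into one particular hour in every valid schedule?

Kickoff can be 4pm (e.g. Kickoff in 4pm, Planning in 3pm, Onboarding in 4pm, DesignReview in 5pm, Postmortem in 4pm) or 5pm (e.g. Planning -> 3pm, Onboarding -> 5pm, Kickoff -> 5pm, DesignReview -> 6pm, Postmortem -> 4pm).

No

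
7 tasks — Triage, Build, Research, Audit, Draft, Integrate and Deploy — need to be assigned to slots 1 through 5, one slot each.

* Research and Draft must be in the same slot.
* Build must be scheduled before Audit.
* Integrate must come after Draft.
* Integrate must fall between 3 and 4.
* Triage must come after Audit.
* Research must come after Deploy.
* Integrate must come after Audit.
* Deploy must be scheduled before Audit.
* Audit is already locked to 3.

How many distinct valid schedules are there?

Splitting on Triage: it can be 4 (6), 5 (6). Listing each branch's schedules as (Build, Research, Audit, Draft, Integrate, Deploy):
Triage=4: (1,2,3,2,4,1) (1,3,3,3,4,1) (1,3,3,3,4,2) (2,2,3,2,4,1) (2,3,3,3,4,1) (2,3,3,3,4,2) — 6.
Triage=5: (1,2,3,2,4,1) (1,3,3,3,4,1) (1,3,3,3,4,2) (2,2,3,2,4,1) (2,3,3,3,4,1) (2,3,3,3,4,2) — 6.
Summing: 6 + 6 = 12.

12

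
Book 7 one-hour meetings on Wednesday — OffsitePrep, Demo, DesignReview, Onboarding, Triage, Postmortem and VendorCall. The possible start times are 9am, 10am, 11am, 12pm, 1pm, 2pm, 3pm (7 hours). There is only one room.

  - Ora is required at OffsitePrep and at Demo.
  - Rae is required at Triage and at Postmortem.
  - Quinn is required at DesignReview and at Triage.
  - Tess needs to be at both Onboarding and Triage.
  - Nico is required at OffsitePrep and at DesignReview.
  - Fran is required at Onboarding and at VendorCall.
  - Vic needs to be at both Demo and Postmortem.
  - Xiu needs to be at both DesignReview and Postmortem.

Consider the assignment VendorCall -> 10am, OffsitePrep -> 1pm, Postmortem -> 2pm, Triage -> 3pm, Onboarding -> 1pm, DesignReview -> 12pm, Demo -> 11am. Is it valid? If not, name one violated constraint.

Vic needs to be at both Demo and Postmortem — holds.
Rae is required at Triage and at Postmortem — holds.
There is only one room — violated.
Nico is required at OffsitePrep and at DesignReview — holds.
Tess needs to be at both Onboarding and Triage — holds.
Fran is required at Onboarding and at VendorCall — holds.
Ora is required at OffsitePrep and at Demo — holds.
Quinn is required at DesignReview and at Triage — holds.
Xiu needs to be at both DesignReview and Postmortem — holds.

Invalid. There is only one room.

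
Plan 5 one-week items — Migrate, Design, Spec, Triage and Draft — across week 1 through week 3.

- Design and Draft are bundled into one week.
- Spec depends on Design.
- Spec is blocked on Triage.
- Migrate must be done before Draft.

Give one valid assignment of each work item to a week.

Design=week 2, Draft=week 2, Triage=week 1, Spec=week 3, Migrate=week 1

Checking: Migrate(week 1) before Draft(week 2); Triage(week 1) before Spec(week 3); Design(week 2) before Spec(week 3); Design = Draft = week 2.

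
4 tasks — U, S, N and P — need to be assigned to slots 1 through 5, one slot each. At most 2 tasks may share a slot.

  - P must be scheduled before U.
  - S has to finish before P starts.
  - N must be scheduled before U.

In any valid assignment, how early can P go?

Precedence pushes P to at least 2; downstream work caps P at 4.
P at 2 is achievable: N=1; U=3; S=1; P=2.

2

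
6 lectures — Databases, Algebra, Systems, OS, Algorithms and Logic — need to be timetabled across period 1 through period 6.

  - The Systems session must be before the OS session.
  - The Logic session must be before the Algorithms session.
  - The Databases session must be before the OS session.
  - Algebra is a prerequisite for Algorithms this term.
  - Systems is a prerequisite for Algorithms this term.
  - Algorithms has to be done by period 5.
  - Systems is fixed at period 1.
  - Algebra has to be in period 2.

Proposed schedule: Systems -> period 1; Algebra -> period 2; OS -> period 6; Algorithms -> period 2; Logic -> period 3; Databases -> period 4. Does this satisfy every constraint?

Algebra has to be in period 2 — holds.
The Databases session must be before the OS session — holds.
Systems is fixed at period 1 — holds.
Algorithms has to be done by period 5 — holds.
Algebra is a prerequisite for Algorithms this term — violated.
The Logic session must be before the Algorithms session — violated.
The Systems session must be before the OS session — holds.
Systems is a prerequisite for Algorithms this term — holds.

Invalid. The Logic session must be before the Algorithms session.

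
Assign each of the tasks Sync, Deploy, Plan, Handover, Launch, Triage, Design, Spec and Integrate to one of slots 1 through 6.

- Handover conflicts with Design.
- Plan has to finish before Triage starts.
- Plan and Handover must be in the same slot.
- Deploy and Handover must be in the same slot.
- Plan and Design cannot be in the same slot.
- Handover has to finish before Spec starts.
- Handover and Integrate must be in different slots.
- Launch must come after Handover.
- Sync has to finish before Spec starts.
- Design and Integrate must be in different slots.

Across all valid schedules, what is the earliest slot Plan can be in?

1

Downstream work caps Plan at 5.
Plan at 1 is achievable: Design in 2; Handover in 1; Deploy in 1; Sync in 1; Triage in 2; Integrate in 3; Spec in 2; Launch in 2; Plan in 1.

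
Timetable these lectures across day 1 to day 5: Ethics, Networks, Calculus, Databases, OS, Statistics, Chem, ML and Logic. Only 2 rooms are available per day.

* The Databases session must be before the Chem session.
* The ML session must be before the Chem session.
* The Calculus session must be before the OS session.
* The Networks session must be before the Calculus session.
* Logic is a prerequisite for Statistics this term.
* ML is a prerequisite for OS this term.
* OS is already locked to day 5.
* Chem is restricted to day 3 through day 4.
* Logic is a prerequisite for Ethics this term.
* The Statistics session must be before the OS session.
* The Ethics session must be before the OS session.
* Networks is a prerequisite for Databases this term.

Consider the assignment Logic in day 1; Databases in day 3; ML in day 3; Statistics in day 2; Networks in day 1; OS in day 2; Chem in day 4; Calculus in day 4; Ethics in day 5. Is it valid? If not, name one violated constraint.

No. The Ethics session must be before the OS session is not satisfied.

Chem is restricted to day 3 through day 4 — holds.
The Calculus session must be before the OS session — violated.
Logic is a prerequisite for Ethics this term — holds.
Logic is a prerequisite for Statistics this term — holds.
The Networks session must be before the Calculus session — holds.
ML is a prerequisite for OS this term — violated.
The ML session must be before the Chem session — holds.
The Ethics session must be before the OS session — violated.
The Statistics session must be before the OS session — violated.
OS is already locked to day 5 — violated.
Networks is a prerequisite for Databases this term — holds.
Only 2 rooms are available per day — holds.
The Databases session must be before the Chem session — holds.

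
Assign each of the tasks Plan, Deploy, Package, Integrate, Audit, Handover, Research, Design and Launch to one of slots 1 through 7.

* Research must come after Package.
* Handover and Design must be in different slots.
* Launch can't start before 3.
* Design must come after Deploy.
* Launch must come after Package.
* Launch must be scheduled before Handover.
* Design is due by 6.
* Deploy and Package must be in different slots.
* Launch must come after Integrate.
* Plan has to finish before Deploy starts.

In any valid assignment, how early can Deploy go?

2

Precedence pushes Deploy to at least 2; downstream work caps Deploy at 5.
Deploy at 2 is achievable: Integrate -> 1; Launch -> 3; Deploy -> 2; Plan -> 1; Research -> 2; Design -> 3; Package -> 1; Audit -> 1; Handover -> 4.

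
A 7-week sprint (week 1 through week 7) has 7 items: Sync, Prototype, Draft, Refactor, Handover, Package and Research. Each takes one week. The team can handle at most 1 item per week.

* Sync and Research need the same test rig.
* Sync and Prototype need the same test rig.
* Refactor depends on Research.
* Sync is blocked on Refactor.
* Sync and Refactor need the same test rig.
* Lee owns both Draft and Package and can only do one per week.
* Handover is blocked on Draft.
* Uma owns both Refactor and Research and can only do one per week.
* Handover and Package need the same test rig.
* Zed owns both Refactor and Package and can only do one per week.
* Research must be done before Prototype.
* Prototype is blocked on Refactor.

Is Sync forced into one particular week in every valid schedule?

No

Sync can be week 3 (e.g. Refactor -> week 2; Handover -> week 6; Research -> week 1; Prototype -> week 4; Draft -> week 5; Sync -> week 3; Package -> week 7) or week 4 (e.g. Research=week 1, Refactor=week 2, Handover=week 6, Package=week 7, Draft=week 5, Prototype=week 3, Sync=week 4).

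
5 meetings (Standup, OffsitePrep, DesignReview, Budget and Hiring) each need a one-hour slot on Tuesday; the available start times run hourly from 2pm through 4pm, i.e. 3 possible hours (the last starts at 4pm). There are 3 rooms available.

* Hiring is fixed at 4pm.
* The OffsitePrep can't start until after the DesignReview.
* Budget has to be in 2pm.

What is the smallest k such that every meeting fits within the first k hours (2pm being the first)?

3

The precedence chain requires at least 2 distinct hours.
With at most 3 per hour and 5 meetings, at least 2 hours are needed.
Hiring can't be placed before 4pm — that is hour 3 counting from 2pm — so the schedule must run through at least 3 hours.
3 works (last occupied hour: 4pm): for example Hiring -> 4pm; DesignReview -> 2pm; Standup -> 2pm; OffsitePrep -> 3pm; Budget -> 2pm.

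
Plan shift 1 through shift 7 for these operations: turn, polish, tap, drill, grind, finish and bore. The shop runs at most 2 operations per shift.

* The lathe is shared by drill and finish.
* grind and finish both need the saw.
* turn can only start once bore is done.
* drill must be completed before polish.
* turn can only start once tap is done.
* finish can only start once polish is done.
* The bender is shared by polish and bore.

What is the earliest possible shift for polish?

shift 2

Precedence pushes polish to at least shift 2; downstream work caps polish at shift 6.
polish at shift 2 is achievable: finish=shift 3, bore=shift 1, tap=shift 2, drill=shift 1, polish=shift 2, turn=shift 3, grind=shift 4.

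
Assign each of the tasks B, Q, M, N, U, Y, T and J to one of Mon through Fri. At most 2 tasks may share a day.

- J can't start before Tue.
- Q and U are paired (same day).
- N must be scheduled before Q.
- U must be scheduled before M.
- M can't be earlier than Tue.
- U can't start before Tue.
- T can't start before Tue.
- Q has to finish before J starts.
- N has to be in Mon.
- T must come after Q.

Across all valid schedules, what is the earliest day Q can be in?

Precedence pushes Q to at least Tue; downstream work caps Q at Thu.
Q at Tue is achievable: Q=Tue; J=Thu; Y=Thu; T=Wed; N=Mon; B=Mon; M=Wed; U=Tue.

Tue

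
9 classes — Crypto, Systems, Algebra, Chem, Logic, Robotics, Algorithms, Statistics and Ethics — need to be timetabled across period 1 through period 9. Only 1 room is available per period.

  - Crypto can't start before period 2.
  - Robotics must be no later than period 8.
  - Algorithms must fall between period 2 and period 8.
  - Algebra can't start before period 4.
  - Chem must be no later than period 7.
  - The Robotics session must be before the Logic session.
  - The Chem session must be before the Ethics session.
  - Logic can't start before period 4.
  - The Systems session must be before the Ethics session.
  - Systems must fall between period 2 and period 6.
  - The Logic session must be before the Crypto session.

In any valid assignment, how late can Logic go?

Logic is available from period 4; downstream work caps Logic at period 8.
Logic at period 8 is achievable: Algorithms -> period 3, Ethics -> period 6, Robotics -> period 5, Chem -> period 1, Logic -> period 8, Systems -> period 2, Statistics -> period 7, Algebra -> period 4, Crypto -> period 9.

period 8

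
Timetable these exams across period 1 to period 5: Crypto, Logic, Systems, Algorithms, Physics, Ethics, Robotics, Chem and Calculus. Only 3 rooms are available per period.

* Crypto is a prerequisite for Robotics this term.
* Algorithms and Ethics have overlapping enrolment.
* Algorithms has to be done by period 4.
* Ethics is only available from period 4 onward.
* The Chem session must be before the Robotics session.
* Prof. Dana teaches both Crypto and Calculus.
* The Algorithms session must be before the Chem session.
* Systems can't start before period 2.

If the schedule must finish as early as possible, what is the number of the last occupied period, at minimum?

The precedence chain requires at least 3 distinct periods.
With at most 3 per period and 9 exams, at least 3 periods are needed.
Ethics can't be placed before period 4, so the schedule must run through at least period 4.
4 works (last occupied period: period 4): for example Chem=period 2; Systems=period 2; Logic=period 1; Ethics=period 4; Algorithms=period 1; Crypto=period 1; Physics=period 2; Robotics=period 3; Calculus=period 3.

period 4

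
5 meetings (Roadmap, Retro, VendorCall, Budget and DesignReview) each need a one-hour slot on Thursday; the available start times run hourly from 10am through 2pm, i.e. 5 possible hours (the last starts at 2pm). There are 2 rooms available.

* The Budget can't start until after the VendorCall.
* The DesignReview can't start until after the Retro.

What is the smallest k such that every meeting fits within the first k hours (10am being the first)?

The precedence chain requires at least 2 distinct hours.
With at most 2 per hour and 5 meetings, at least 3 hours are needed.
3 works (last occupied hour: 12pm): for example Budget -> 11am; Roadmap -> 12pm; Retro -> 10am; VendorCall -> 10am; DesignReview -> 11am.

3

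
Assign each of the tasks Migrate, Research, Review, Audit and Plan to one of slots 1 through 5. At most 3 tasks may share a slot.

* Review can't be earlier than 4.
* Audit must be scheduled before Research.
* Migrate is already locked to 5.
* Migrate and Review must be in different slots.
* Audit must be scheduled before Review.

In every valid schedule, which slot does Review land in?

Review's window is 4–5.
Migrate is fixed at 5, and Review can't share a slot with Migrate.
So Review must be 4.

4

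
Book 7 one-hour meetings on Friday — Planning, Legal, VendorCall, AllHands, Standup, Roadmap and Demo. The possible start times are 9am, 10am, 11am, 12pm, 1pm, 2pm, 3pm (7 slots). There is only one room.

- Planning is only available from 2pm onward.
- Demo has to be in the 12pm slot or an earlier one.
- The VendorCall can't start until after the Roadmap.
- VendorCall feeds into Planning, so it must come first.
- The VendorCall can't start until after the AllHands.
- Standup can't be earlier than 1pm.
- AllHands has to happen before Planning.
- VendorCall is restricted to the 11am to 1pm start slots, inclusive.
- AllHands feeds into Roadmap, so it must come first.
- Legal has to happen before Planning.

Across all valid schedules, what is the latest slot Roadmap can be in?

12pm

Precedence pushes Roadmap to at least 10am; downstream work caps Roadmap at 12pm.
Roadmap at 12pm is achievable: Planning in 2pm, Legal in 11am, VendorCall in 1pm, Roadmap in 12pm, AllHands in 10am, Demo in 9am, Standup in 3pm.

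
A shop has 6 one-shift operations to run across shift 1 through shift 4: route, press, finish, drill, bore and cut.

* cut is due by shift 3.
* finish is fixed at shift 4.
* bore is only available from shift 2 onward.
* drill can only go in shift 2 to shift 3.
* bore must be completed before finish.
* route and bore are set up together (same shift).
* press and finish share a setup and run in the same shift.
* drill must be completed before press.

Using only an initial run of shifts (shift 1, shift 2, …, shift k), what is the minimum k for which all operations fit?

The precedence chain requires at least 2 distinct shifts.
finish can't be placed before shift 4, so the schedule must run through at least shift 4.
4 works (last occupied shift: shift 4): for example bore in shift 2; drill in shift 2; cut in shift 1; finish in shift 4; route in shift 2; press in shift 4.

4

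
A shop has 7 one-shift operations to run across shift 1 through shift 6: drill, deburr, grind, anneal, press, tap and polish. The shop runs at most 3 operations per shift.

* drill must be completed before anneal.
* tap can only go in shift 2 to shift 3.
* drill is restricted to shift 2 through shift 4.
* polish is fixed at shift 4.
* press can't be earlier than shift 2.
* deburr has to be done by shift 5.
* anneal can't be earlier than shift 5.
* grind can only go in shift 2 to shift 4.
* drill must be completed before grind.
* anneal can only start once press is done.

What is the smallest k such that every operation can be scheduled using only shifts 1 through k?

The precedence chain requires at least 2 distinct shifts.
With at most 3 per shift and 7 operations, at least 3 shifts are needed.
anneal can't be placed before shift 5, so the schedule must run through at least shift 5.
5 works (last occupied shift: shift 5): for example anneal in shift 5, grind in shift 3, drill in shift 2, tap in shift 2, polish in shift 4, deburr in shift 1, press in shift 2.

5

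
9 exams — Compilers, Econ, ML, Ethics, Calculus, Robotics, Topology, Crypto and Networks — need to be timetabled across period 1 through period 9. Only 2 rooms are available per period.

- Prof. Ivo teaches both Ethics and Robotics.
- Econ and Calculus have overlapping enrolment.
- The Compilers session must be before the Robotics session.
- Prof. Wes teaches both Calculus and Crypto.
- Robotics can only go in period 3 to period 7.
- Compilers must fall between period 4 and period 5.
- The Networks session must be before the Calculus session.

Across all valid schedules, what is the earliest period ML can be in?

ML at period 1 is achievable: Compilers -> period 4, Crypto -> period 4, Topology -> period 3, Calculus -> period 2, Robotics -> period 5, Ethics -> period 2, ML -> period 1, Networks -> period 1, Econ -> period 3.

period 1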